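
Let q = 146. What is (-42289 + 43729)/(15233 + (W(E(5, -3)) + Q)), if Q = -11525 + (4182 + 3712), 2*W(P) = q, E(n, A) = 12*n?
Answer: 288/2335 ≈ 0.12334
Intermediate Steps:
W(P) = 73 (W(P) = (½)*146 = 73)
Q = -3631 (Q = -11525 + 7894 = -3631)
(-42289 + 43729)/(15233 + (W(E(5, -3)) + Q)) = (-42289 + 43729)/(15233 + (73 - 3631)) = 1440/(15233 - 3558) = 1440/11675 = 1440*(1/11675) = 288/2335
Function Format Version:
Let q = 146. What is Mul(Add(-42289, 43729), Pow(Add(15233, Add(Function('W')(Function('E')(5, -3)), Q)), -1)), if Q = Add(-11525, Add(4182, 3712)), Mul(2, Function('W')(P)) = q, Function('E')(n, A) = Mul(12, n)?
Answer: Rational(288, 2335) ≈ 0.12334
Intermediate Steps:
Function('W')(P) = 73 (Function('W')(P) = Mul(Rational(1, 2), 146) = 73)
Q = -3631 (Q = Add(-11525, 7894) = -3631)
Mul(Add(-42289, 43729), Pow(Add(15233, Add(Function('W')(Function('E')(5, -3)), Q)), -1)) = Mul(Add(-42289, 43729), Pow(Add(15233, Add(73, -3631)), -1)) = Mul(1440, Pow(Add(15233, -3558), -1)) = Mul(1440, Pow(11675, -1)) = Mul(1440, Rational(1, 11675)) = Rational(288, 2335)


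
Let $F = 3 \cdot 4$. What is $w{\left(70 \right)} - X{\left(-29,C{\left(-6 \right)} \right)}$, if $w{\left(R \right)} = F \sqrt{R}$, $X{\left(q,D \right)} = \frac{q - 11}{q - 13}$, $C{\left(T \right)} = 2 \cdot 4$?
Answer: $- \frac{20}{21} + 12 \sqrt{70} \approx 99.447$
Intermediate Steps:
$C{\left(T \right)} = 8$
$F = 12$
$X{\left(q,D \right)} = \frac{-11 + q}{-13 + q}$
$w{\left(R \right)} = 12 \sqrt{R}$
$w{\left(70 \right)} - X{\left(-29,C{\left(-6 \right)} \right)} = 12 \sqrt{70} - \frac{-11 - 29}{-13 - 29} = 12 \sqrt{70} - \frac{1}{-42} \left(-40\right) = 12 \sqrt{70} - \left(- \frac{1}{42}\right) \left(-40\right) = 12 \sqrt{70} - \frac{20}{21} = - \frac{20}{21} + 12 \sqrt{70}$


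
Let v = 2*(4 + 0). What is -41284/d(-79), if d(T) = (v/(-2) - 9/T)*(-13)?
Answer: -3261436/3991 ≈ -817.20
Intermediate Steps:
v = 8 (v = 2*4 = 8)
d(T) = 52 + 117/T (d(T) = (8/(-2) - 9/T)*(-13) = (8*(-1/2) - 9/T)*(-13) = (-4 - 9/T)*(-13) = 52 + 117/T)
-41284/d(-79) = -41284/(52 + 117/(-79)) = -41284/(52 + 117*(-1/79)) = -41284/(52 - 117/79) = -41284/3991/79 = -41284*79/3991 = -3261436/3991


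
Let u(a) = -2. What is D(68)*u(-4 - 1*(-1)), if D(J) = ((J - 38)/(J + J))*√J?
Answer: -15*√17/17 ≈ -3.6380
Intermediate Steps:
D(J) = (-38 + J)/(2*√J) (D(J) = ((-38 + J)/((2*J)))*√J = ((-38 + J)*(1/(2*J)))*√J = ((-38 + J)/(2*J))*√J = (-38 + J)/(2*√J))
D(68)*u(-4 - 1*(-1)) = ((-38 + 68)/(2*√68))*(-2) = ((½)*(√17/34)*30)*(-2) = (15*√17/34)*(-2) = -15*√17/17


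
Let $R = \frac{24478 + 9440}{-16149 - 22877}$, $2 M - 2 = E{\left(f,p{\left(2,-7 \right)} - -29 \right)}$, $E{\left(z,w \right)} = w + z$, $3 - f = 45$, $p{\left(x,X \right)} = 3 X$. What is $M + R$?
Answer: $- \frac{329167}{19513} \approx -16.869$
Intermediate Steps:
$f = -42$ ($f = 3 - 45 = -42$)
$M = -16$ ($M = 1 + \frac{\left(3 \left(-7\right) - -29\right) - 42}{2} = 1 + \frac{\left(-21 + 29\right) - 42}{2} = 1 + \frac{8 - 42}{2} = 1 + \frac{1}{2} \left(-34\right) = 1 - 17 = -16$)
$R = - \frac{16959}{19513}$ ($R = \frac{33918}{-39026} = 33918 \left(- \frac{1}{39026}\right) = - \frac{16959}{19513} \approx -0.86911$)
$M + R = -16 - \frac{16959}{19513} = - \frac{329167}{19513}$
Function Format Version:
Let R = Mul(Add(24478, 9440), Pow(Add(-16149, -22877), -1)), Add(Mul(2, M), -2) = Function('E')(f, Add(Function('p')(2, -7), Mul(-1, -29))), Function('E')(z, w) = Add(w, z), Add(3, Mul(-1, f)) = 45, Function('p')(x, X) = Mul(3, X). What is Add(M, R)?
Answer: Rational(-329167, 19513) ≈ -16.869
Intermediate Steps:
f = -42 (f = Add(3, Mul(-1, 45)) = Add(3, -45) = -42)
M = -16 (M = Add(1, Mul(Rational(1, 2), Add(Add(Mul(3, -7), Mul(-1, -29)), -42))) = Add(1, Mul(Rational(1, 2), Add(Add(-21, 29), -42))) = Add(1, Mul(Rational(1, 2), Add(8, -42))) = Add(1, Mul(Rational(1, 2), -34)) = Add(1, -17) = -16)
R = Rational(-16959, 19513) (R = Mul(33918, Pow(-39026, -1)) = Mul(33918, Rational(-1, 39026)) = Rational(-16959, 19513) ≈ -0.86911)
Add(M, R) = Add(-16, Rational(-16959, 19513)) = Rational(-329167, 19513)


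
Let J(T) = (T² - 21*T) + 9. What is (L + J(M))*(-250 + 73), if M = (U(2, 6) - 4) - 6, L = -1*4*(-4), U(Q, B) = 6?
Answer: -22125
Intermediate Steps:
L = 16 (L = -4*(-4) = 16)
M = -4 (M = (6 - 4) - 6 = 2 - 6 = -4)
J(T) = 9 + T² - 21*T
(L + J(M))*(-250 + 73) = (16 + (9 + (-4)² - 21*(-4)))*(-250 + 73) = (16 + (9 + 16 + 84))*(-177) = (16 + 109)*(-177) = 125*(-177) = -22125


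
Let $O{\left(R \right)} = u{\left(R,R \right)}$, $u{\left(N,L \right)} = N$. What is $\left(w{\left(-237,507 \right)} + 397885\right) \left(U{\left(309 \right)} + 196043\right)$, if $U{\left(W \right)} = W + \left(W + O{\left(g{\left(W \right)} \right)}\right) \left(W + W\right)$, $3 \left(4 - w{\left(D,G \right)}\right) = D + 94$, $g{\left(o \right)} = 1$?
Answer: $\frac{463117100920}{3} \approx 1.5437 \cdot 10^{11}$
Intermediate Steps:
$O{\left(R \right)} = R$
$w{\left(D,G \right)} = - \frac{82}{3} - \frac{D}{3}$ ($w{\left(D,G \right)} = 4 - \frac{D + 94}{3} = 4 - \frac{94 + D}{3} = 4 - \left(\frac{94}{3} + \frac{D}{3}\right) = - \frac{82}{3} - \frac{D}{3}$)
$U{\left(W \right)} = W + 2 W \left(1 + W\right)$ ($U{\left(W \right)} = W + \left(W + 1\right) \left(W + W\right) = W + \left(1 + W\right) 2 W = W + 2 W \left(1 + W\right)$)
$\left(w{\left(-237,507 \right)} + 397885\right) \left(U{\left(309 \right)} + 196043\right) = \left(\left(- \frac{82}{3} - -79\right) + 397885\right) \left(309 \left(3 + 2 \cdot 309\right) + 196043\right) = \left(\left(- \frac{82}{3} + 79\right) + 397885\right) \left(309 \left(3 + 618\right) + 196043\right) = \left(\frac{155}{3} + 397885\right) \left(309 \cdot 621 + 196043\right) = \frac{1193810 \left(191889 + 196043\right)}{3} = \frac{1193810}{3} \cdot 387932 = \frac{463117100920}{3}$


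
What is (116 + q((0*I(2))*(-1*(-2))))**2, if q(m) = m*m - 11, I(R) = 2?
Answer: 11025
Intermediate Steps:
q(m) = -11 + m**2 (q(m) = m**2 - 11 = -11 + m**2)
(116 + q((0*I(2))*(-1*(-2))))**2 = (116 + (-11 + ((0*2)*(-1*(-2)))**2))**2 = (116 + (-11 + (0*2)**2))**2 = (116 + (-11 + 0**2))**2 = (116 + (-11 + 0))**2 = (116 - 11)**2 = 105**2 = 11025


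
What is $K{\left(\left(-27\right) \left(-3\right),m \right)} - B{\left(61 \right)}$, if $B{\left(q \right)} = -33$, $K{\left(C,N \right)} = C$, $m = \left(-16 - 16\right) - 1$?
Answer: $114$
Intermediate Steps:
$m = -33$ ($m = -32 - 1 = -33$)
$K{\left(\left(-27\right) \left(-3\right),m \right)} - B{\left(61 \right)} = \left(-27\right) \left(-3\right) - -33 = 81 + 33 = 114$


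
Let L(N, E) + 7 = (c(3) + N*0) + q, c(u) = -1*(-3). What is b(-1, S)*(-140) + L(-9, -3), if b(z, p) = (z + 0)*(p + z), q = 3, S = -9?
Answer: -1401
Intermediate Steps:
c(u) = 3
L(N, E) = -1 (L(N, E) = -7 + ((3 + N*0) + 3) = -7 + ((3 + 0) + 3) = -7 + (3 + 3) = -7 + 6 = -1)
b(z, p) = z*(p + z)
b(-1, S)*(-140) + L(-9, -3) = -(-9 - 1)*(-140) - 1 = -1*(-10)*(-140) - 1 = 10*(-140) - 1 = -1400 - 1 = -1401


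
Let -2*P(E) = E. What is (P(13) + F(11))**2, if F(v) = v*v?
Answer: 52441/4 ≈ 13110.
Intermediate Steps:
P(E) = -E/2
F(v) = v**2
(P(13) + F(11))**2 = (-1/2*13 + 11**2)**2 = (-13/2 + 121)**2 = (229/2)**2 = 52441/4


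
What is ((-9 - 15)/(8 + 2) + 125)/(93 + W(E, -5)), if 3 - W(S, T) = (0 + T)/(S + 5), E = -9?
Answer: 2452/1895 ≈ 1.2939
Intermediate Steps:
W(S, T) = 3 - T/(5 + S) (W(S, T) = 3 - (0 + T)/(S + 5) = 3 - T/(5 + S))
((-9 - 15)/(8 + 2) + 125)/(93 + W(E, -5)) = ((-9 - 15)/(8 + 2) + 125)/(93 + (15 - 1*(-5) + 3*(-9))/(5 - 9)) = (-24/10 + 125)/(93 + (15 + 5 - 27)/(-4)) = (-24*⅒ + 125)/(93 - ¼*(-7)) = (-12/5 + 125)/(93 + 7/4) = 613/(5*(379/4)) = (613/5)*(4/379) = 2452/1895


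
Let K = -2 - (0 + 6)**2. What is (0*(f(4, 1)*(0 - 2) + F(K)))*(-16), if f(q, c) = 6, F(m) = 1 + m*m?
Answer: 0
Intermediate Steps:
K = -38 (K = -2 - 1*6**2 = -2 - 1*36 = -2 - 36 = -38)
F(m) = 1 + m**2
(0*(f(4, 1)*(0 - 2) + F(K)))*(-16) = (0*(6*(0 - 2) + (1 + (-38)**2)))*(-16) = (0*(6*(-2) + (1 + 1444)))*(-16) = (0*(-12 + 1445))*(-16) = (0*1433)*(-16) = 0*(-16) = 0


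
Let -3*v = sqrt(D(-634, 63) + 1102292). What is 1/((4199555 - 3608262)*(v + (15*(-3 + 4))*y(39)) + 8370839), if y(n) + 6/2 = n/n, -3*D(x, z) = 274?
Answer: 252934677/1153709219614390271 - 1773879*sqrt(9919806)/1153709219614390271 ≈ -4.6234e-9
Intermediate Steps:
D(x, z) = -274/3 (D(x, z) = -1/3*274 = -274/3)
y(n) = -2 (y(n) = -3 + n/n = -3 + 1 = -2)
v = -sqrt(9919806)/9 (v = -sqrt(-274/3 + 1102292)/3 = -sqrt(9919806)/9 ≈ -349.95)
1/((4199555 - 3608262)*(v + (15*(-3 + 4))*y(39)) + 8370839) = 1/((4199555 - 3608262)*(-sqrt(9919806)/9 + (15*(-3 + 4))*(-2)) + 8370839) = 1/(591293*(-sqrt(9919806)/9 + (15*1)*(-2)) + 8370839) = 1/(591293*(-sqrt(9919806)/9 + 15*(-2)) + 8370839) = 1/(591293*(-sqrt(9919806)/9 - 30) + 8370839) = 1/(591293*(-30 - sqrt(9919806)/9) + 8370839) = 1/((-17738790 - 591293*sqrt(9919806)/9) + 8370839) = 1/(-9367951 - 591293*sqrt(9919806)/9)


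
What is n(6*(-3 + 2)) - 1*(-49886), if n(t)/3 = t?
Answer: 49868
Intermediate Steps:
n(t) = 3*t
n(6*(-3 + 2)) - 1*(-49886) = 3*(6*(-3 + 2)) - 1*(-49886) = 3*(6*(-1)) + 49886 = 3*(-6) + 49886 = -18 + 49886 = 49868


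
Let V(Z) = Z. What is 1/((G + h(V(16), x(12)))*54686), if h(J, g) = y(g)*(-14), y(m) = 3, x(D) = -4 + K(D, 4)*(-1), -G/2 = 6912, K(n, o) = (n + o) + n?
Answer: -1/758276076 ≈ -1.3188e-9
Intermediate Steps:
K(n, o) = o + 2*n
G = -13824 (G = -2*6912 = -13824)
x(D) = -8 - 2*D (x(D) = -4 + (4 + 2*D)*(-1) = -4 + (-4 - 2*D) = -8 - 2*D)
h(J, g) = -42 (h(J, g) = 3*(-14) = -42)
1/((G + h(V(16), x(12)))*54686) = 1/(-13824 - 42*54686) = (1/54686)/(-13866) = -1/13866*1/54686 = -1/758276076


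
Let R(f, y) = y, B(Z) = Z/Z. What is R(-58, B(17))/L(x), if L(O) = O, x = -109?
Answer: -1/109 ≈ -0.0091743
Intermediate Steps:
B(Z) = 1
R(-58, B(17))/L(x) = 1/(-109) = 1*(-1/109) = -1/109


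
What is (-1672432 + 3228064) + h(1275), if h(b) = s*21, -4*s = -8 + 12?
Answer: 1555611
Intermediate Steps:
s = -1 (s = -(-8 + 12)/4 = -¼*4 = -1)
h(b) = -21 (h(b) = -1*21 = -21)
(-1672432 + 3228064) + h(1275) = (-1672432 + 3228064) - 21 = 1555632 - 21 = 1555611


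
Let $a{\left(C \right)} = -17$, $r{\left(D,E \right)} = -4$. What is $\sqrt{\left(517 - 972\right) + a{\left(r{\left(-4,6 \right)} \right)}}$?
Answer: $2 i \sqrt{118} \approx 21.726 i$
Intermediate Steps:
$\sqrt{\left(517 - 972\right) + a{\left(r{\left(-4,6 \right)} \right)}} = \sqrt{\left(517 - 972\right) - 17} = \sqrt{-455 - 17} = \sqrt{-472} = 2 i \sqrt{118}$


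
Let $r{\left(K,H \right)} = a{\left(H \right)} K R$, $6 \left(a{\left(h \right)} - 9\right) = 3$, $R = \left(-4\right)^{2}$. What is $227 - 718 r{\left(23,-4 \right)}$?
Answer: $-2509901$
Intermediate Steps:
$R = 16$
$a{\left(h \right)} = \frac{19}{2}$ ($a{\left(h \right)} = 9 + \frac{1}{6} \cdot 3 = 9 + \frac{1}{2} = \frac{19}{2}$)
$r{\left(K,H \right)} = 152 K$ ($r{\left(K,H \right)} = \frac{19 K}{2} \cdot 16 = 152 K$)
$227 - 718 r{\left(23,-4 \right)} = 227 - 718 \cdot 152 \cdot 23 = 227 - 2510128 = -2509901$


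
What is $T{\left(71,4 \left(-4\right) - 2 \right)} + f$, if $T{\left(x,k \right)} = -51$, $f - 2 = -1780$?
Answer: $-1829$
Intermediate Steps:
$f = -1778$ ($f = 2 - 1780 = -1778$)
$T{\left(71,4 \left(-4\right) - 2 \right)} + f = -51 - 1778 = -1829$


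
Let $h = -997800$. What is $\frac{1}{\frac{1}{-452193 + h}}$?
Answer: $-1449993$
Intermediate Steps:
$\frac{1}{\frac{1}{-452193 + h}} = \frac{1}{\frac{1}{-452193 - 997800}} = \frac{1}{\frac{1}{-1449993}} = \frac{1}{- \frac{1}{1449993}} = -1449993$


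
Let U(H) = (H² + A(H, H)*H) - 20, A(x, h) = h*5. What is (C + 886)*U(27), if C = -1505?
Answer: -2695126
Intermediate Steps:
A(x, h) = 5*h
U(H) = -20 + 6*H² (U(H) = (H² + (5*H)*H) - 20 = (H² + 5*H²) - 20 = 6*H² - 20 = -20 + 6*H²)
(C + 886)*U(27) = (-1505 + 886)*(-20 + 6*27²) = -619*(-20 + 6*729) = -619*(-20 + 4374) = -619*4354 = -2695126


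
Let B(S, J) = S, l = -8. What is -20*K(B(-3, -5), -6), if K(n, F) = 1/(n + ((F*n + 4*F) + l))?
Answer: 20/17 ≈ 1.1765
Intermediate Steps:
K(n, F) = 1/(-8 + n + 4*F + F*n) (K(n, F) = 1/(n + ((F*n + 4*F) - 8)) = 1/(n + ((4*F + F*n) - 8)) = 1/(n + (-8 + 4*F + F*n)) = 1/(-8 + n + 4*F + F*n))
-20*K(B(-3, -5), -6) = -20/(-8 - 3 + 4*(-6) - 6*(-3)) = -20/(-8 - 3 - 24 + 18) = -20/(-17) = -20*(-1/17) = 20/17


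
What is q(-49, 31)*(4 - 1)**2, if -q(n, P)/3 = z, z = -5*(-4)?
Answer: -540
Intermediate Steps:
z = 20
q(n, P) = -60 (q(n, P) = -3*20 = -60)
q(-49, 31)*(4 - 1)**2 = -60*(4 - 1)**2 = -60*3**2 = -60*9 = -540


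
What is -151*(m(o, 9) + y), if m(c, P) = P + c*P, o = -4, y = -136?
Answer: 24613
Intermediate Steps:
m(c, P) = P + P*c
-151*(m(o, 9) + y) = -151*(9*(1 - 4) - 136) = -151*(9*(-3) - 136) = -151*(-27 - 136) = -151*(-163) = 24613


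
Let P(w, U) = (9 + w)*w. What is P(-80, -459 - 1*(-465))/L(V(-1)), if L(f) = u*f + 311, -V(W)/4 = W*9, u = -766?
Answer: -1136/5453 ≈ -0.20833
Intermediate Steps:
V(W) = -36*W (V(W) = -4*W*9 = -36*W)
P(w, U) = w*(9 + w)
L(f) = 311 - 766*f (L(f) = -766*f + 311 = 311 - 766*f)
P(-80, -459 - 1*(-465))/L(V(-1)) = (-80*(9 - 80))/(311 - (-27576)*(-1)) = (-80*(-71))/(311 - 766*36) = 5680/(311 - 27576) = 5680/(-27265) = 5680*(-1/27265) = -1136/5453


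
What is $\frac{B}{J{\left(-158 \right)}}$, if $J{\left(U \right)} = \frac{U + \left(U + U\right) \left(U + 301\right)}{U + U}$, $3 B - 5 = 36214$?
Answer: $\frac{24146}{287} \approx 84.132$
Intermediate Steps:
$B = 12073$ ($B = \frac{5}{3} + \frac{1}{3} \cdot 36214 = \frac{5}{3} + \frac{36214}{3} = 12073$)
$J{\left(U \right)} = \frac{U + 2 U \left(301 + U\right)}{2 U}$
$\frac{B}{J{\left(-158 \right)}} = \frac{12073}{\frac{603}{2} - 158} = \frac{12073}{\frac{287}{2}} = 12073 \cdot \frac{2}{287} = \frac{24146}{287}$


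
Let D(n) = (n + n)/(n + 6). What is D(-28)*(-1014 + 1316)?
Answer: 8456/11 ≈ 768.73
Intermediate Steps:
D(n) = 2*n/(6 + n) (D(n) = (2*n)/(6 + n) = 2*n/(6 + n))
D(-28)*(-1014 + 1316) = (2*(-28)/(6 - 28))*(-1014 + 1316) = (2*(-28)/(-22))*302 = (2*(-28)*(-1/22))*302 = (28/11)*302 = 8456/11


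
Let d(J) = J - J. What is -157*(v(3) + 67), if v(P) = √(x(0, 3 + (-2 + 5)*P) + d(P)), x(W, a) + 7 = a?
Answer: -10519 - 157*√5 ≈ -10870.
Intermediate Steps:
x(W, a) = -7 + a
d(J) = 0
v(P) = √(-4 + 3*P) (v(P) = √((-7 + (3 + (-2 + 5)*P)) + 0) = √((-7 + (3 + 3*P)) + 0) = √((-4 + 3*P) + 0) = √(-4 + 3*P))
-157*(v(3) + 67) = -157*(√(-4 + 3*3) + 67) = -157*(√(-4 + 9) + 67) = -157*(√5 + 67) = -157*(67 + √5) = -10519 - 157*√5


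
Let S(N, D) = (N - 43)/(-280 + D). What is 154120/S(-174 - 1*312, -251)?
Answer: 81837720/529 ≈ 1.5470e+5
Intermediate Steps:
S(N, D) = (-43 + N)/(-280 + D)
154120/S(-174 - 1*312, -251) = 154120/(((-43 + (-174 - 1*312))/(-280 - 251))) = 154120/(((-43 + (-174 - 312))/(-531))) = 154120/((-(-43 - 486)/531)) = 154120/((-1/531*(-529))) = 154120/(529/531) = 154120*(531/529) = 81837720/529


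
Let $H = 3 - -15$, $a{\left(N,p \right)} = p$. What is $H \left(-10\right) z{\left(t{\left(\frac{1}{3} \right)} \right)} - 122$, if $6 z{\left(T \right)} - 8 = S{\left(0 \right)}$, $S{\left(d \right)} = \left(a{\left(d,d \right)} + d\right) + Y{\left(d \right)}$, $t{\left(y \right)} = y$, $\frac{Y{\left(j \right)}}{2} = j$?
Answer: $-362$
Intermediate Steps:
$Y{\left(j \right)} = 2 j$
$S{\left(d \right)} = 4 d$ ($S{\left(d \right)} = \left(d + d\right) + 2 d = 2 d + 2 d = 4 d$)
$z{\left(T \right)} = \frac{4}{3}$ ($z{\left(T \right)} = \frac{4}{3} + \frac{4 \cdot 0}{6} = \frac{4}{3} + \frac{1}{6} \cdot 0 = \frac{4}{3} + 0 = \frac{4}{3}$)
$H = 18$ ($H = 3 + 15 = 18$)
$H \left(-10\right) z{\left(t{\left(\frac{1}{3} \right)} \right)} - 122 = 18 \left(-10\right) \frac{4}{3} - 122 = \left(-180\right) \frac{4}{3} - 122 = -240 - 122 = -362$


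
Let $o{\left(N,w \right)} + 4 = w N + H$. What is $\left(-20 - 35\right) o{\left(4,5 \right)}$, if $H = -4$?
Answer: $-660$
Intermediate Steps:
$o{\left(N,w \right)} = -8 + N w$ ($o{\left(N,w \right)} = -4 + \left(w N - 4\right) = -4 + \left(N w - 4\right) = -4 + \left(-4 + N w\right) = -8 + N w$)
$\left(-20 - 35\right) o{\left(4,5 \right)} = \left(-20 - 35\right) \left(-8 + 4 \cdot 5\right) = - 55 \left(-8 + 20\right) = \left(-55\right) 12 = -660$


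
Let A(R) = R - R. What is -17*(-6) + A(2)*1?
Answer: 102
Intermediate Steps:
A(R) = 0
-17*(-6) + A(2)*1 = -17*(-6) + 0*1 = 102 + 0 = 102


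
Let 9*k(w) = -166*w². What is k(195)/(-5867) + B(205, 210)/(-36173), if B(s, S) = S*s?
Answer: 25117359200/212226991 ≈ 118.35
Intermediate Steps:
k(w) = -166*w²/9 (k(w) = (-166*w²)/9 = -166*w²/9)
k(195)/(-5867) + B(205, 210)/(-36173) = -166/9*195²/(-5867) + (210*205)/(-36173) = -166/9*38025*(-1/5867) + 43050*(-1/36173) = -701350*(-1/5867) - 43050/36173 = 701350/5867 - 43050/36173 = 25117359200/212226991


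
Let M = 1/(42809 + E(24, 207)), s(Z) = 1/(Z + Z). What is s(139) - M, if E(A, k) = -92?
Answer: 42439/11875326 ≈ 0.0035737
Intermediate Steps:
s(Z) = 1/(2*Z)
M = 1/42717 (M = 1/(42809 - 92) = 1/42717 ≈ 2.3410e-5)
s(139) - M = (1/2)/139 - 1*1/42717 = (1/2)*(1/139) - 1/42717 = 1/278 - 1/42717 = 42439/11875326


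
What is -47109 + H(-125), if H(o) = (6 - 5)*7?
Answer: -47102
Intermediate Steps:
H(o) = 7 (H(o) = 1*7 = 7)
-47109 + H(-125) = -47109 + 7 = -47102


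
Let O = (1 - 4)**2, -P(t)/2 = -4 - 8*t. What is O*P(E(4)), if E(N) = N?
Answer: 648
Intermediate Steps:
P(t) = 8 + 16*t (P(t) = -2*(-4 - 8*t) = 8 + 16*t)
O = 9 (O = (-3)**2 = 9)
O*P(E(4)) = 9*(8 + 16*4) = 9*(8 + 64) = 9*72 = 648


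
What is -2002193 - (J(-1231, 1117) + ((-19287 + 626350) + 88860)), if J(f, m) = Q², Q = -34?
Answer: -2699272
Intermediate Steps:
J(f, m) = 1156 (J(f, m) = (-34)² = 1156)
-2002193 - (J(-1231, 1117) + ((-19287 + 626350) + 88860)) = -2002193 - (1156 + ((-19287 + 626350) + 88860)) = -2002193 - (1156 + (607063 + 88860)) = -2002193 - (1156 + 695923) = -2002193 - 1*697079 = -2002193 - 697079 = -2699272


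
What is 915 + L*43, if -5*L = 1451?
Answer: -57818/5 ≈ -11564.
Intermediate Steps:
L = -1451/5 (L = -⅕*1451 = -1451/5 ≈ -290.20)
915 + L*43 = 915 - 1451/5*43 = 915 - 62393/5 = -57818/5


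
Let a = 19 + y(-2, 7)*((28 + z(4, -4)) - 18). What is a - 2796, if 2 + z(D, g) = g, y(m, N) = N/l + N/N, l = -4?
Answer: -2780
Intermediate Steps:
y(m, N) = 1 - N/4 (y(m, N) = N/(-4) + N/N = N*(-1/4) + 1 = -N/4 + 1 = 1 - N/4)
z(D, g) = -2 + g
a = 16 (a = 19 + (1 - 1/4*7)*((28 + (-2 - 4)) - 18) = 19 + (1 - 7/4)*((28 - 6) - 18) = 19 - 3*(22 - 18)/4 = 19 - 3/4*4 = 19 - 3 = 16)
a - 2796 = 16 - 2796 = -2780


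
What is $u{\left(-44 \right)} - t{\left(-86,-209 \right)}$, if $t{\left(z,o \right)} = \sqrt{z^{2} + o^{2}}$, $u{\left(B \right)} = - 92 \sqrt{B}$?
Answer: $- \sqrt{51077} - 184 i \sqrt{11} \approx -226.0 - 610.26 i$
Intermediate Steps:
$t{\left(z,o \right)} = \sqrt{o^{2} + z^{2}}$
$u{\left(-44 \right)} - t{\left(-86,-209 \right)} = - 92 \sqrt{-44} - \sqrt{\left(-209\right)^{2} + \left(-86\right)^{2}} = - 92 \cdot 2 i \sqrt{11} - \sqrt{43681 + 7396} = - 184 i \sqrt{11} - \sqrt{51077} = - \sqrt{51077} - 184 i \sqrt{11}$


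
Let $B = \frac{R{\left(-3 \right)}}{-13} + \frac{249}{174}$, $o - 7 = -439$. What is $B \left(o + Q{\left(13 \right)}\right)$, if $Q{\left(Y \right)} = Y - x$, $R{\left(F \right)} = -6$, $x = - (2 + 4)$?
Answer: $- \frac{589351}{754} \approx -781.63$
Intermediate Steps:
$o = -432$ ($o = 7 - 439 = -432$)
$x = -6$ ($x = \left(-1\right) 6 = -6$)
$Q{\left(Y \right)} = 6 + Y$ ($Q{\left(Y \right)} = Y - -6 = Y + 6 = 6 + Y$)
$B = \frac{1427}{754}$ ($B = - \frac{6}{-13} + \frac{249}{174} = \left(-6\right) \left(- \frac{1}{13}\right) + 249 \cdot \frac{1}{174} = \frac{6}{13} + \frac{83}{58} = \frac{1427}{754} \approx 1.8926$)
$B \left(o + Q{\left(13 \right)}\right) = \frac{1427 \left(-432 + \left(6 + 13\right)\right)}{754} = \frac{1427 \left(-432 + 19\right)}{754} = \frac{1427}{754} \left(-413\right) = - \frac{589351}{754}$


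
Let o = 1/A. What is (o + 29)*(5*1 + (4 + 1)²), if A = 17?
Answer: 14820/17 ≈ 871.76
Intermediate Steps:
o = 1/17 ≈ 0.058824
(o + 29)*(5*1 + (4 + 1)²) = (1/17 + 29)*(5*1 + (4 + 1)²) = 494*(5 + 5²)/17 = 494*(5 + 25)/17 = (494/17)*30 = 14820/17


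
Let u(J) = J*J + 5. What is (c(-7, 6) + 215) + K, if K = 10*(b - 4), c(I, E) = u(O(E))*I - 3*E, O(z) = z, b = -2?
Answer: -150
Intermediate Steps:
u(J) = 5 + J² (u(J) = J² + 5 = 5 + J²)
c(I, E) = -3*E + I*(5 + E²) (c(I, E) = (5 + E²)*I - 3*E = I*(5 + E²) - 3*E = -3*E + I*(5 + E²))
K = -60 (K = 10*(-2 - 4) = 10*(-6) = -60)
(c(-7, 6) + 215) + K = ((-3*6 - 7*(5 + 6²)) + 215) - 60 = ((-18 - 7*(5 + 36)) + 215) - 60 = ((-18 - 7*41) + 215) - 60 = ((-18 - 287) + 215) - 60 = (-305 + 215) - 60 = -90 - 60 = -150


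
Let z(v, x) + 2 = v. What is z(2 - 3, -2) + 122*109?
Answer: 13295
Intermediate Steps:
z(v, x) = -2 + v
z(2 - 3, -2) + 122*109 = (-2 + (2 - 3)) + 122*109 = (-2 - 1) + 13298 = -3 + 13298 = 13295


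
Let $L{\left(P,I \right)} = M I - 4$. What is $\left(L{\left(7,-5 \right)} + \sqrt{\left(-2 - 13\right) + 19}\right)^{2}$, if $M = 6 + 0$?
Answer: $1024$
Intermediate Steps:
$M = 6$
$L{\left(P,I \right)} = -4 + 6 I$ ($L{\left(P,I \right)} = 6 I - 4 = -4 + 6 I$)
$\left(L{\left(7,-5 \right)} + \sqrt{\left(-2 - 13\right) + 19}\right)^{2} = \left(\left(-4 + 6 \left(-5\right)\right) + \sqrt{\left(-2 - 13\right) + 19}\right)^{2} = \left(\left(-4 - 30\right) + \sqrt{\left(-2 - 13\right) + 19}\right)^{2} = \left(-34 + \sqrt{-15 + 19}\right)^{2} = \left(-34 + \sqrt{4}\right)^{2} = \left(-34 + 2\right)^{2} = \left(-32\right)^{2} = 1024$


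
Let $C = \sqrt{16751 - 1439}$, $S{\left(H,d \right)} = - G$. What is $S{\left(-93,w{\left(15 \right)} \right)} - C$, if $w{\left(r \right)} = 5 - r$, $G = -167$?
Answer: $167 - 4 \sqrt{957} \approx 43.258$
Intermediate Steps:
$S{\left(H,d \right)} = 167$ ($S{\left(H,d \right)} = \left(-1\right) \left(-167\right) = 167$)
$C = 4 \sqrt{957}$ ($C = \sqrt{15312} = 4 \sqrt{957} \approx 123.74$)
$S{\left(-93,w{\left(15 \right)} \right)} - C = 167 - 4 \sqrt{957}$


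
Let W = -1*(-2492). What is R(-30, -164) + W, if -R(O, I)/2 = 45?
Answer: 2402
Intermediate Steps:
R(O, I) = -90 (R(O, I) = -2*45 = -90)
W = 2492
R(-30, -164) + W = -90 + 2492 = 2402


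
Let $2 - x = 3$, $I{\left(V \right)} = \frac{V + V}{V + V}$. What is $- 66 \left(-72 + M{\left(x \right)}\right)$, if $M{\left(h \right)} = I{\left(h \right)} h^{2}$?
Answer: $4686$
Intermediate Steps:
$I{\left(V \right)} = 1$ ($I{\left(V \right)} = \frac{2 V}{2 V} = 2 V \frac{1}{2 V} = 1$)
$x = -1$ ($x = 2 - 3 = -1$)
$M{\left(h \right)} = h^{2}$ ($M{\left(h \right)} = 1 h^{2} = h^{2}$)
$- 66 \left(-72 + M{\left(x \right)}\right) = - 66 \left(-72 + \left(-1\right)^{2}\right) = - 66 \left(-72 + 1\right) = \left(-66\right) \left(-71\right) = 4686$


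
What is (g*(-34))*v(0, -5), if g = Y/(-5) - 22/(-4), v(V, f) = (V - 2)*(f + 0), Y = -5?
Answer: -2210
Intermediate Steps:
v(V, f) = f*(-2 + V) (v(V, f) = (-2 + V)*f = f*(-2 + V))
g = 13/2 (g = -5/(-5) - 22/(-4) = -5*(-⅕) - 22*(-¼) = 1 + 11/2 = 13/2 ≈ 6.5000)
(g*(-34))*v(0, -5) = ((13/2)*(-34))*(-5*(-2 + 0)) = -(-1105)*(-2) = -221*10 = -2210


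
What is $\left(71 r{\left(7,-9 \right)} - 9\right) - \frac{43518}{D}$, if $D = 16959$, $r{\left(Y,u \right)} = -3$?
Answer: $- \frac{1269472}{5653} \approx -224.57$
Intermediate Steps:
$\left(71 r{\left(7,-9 \right)} - 9\right) - \frac{43518}{D} = \left(71 \left(-3\right) - 9\right) - \frac{43518}{16959} = \left(-213 - 9\right) - \frac{14506}{5653} = -222 - \frac{14506}{5653} = - \frac{1269472}{5653}$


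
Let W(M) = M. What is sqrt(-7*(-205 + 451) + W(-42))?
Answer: 42*I ≈ 42.0*I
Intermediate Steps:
sqrt(-7*(-205 + 451) + W(-42)) = sqrt(-7*(-205 + 451) - 42) = sqrt(-7*246 - 42) = sqrt(-1722 - 42) = sqrt(-1764) = 42*I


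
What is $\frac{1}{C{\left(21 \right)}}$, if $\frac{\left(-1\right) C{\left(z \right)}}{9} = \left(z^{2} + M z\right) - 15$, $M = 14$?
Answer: $- \frac{1}{6480} \approx -0.00015432$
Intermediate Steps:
$C{\left(z \right)} = 135 - 126 z - 9 z^{2}$ ($C{\left(z \right)} = - 9 \left(\left(z^{2} + 14 z\right) - 15\right) = - 9 \left(-15 + z^{2} + 14 z\right) = 135 - 126 z - 9 z^{2}$)
$\frac{1}{C{\left(21 \right)}} = \frac{1}{135 - 2646 - 9 \cdot 21^{2}} = \frac{1}{135 - 2646 - 3969} = \frac{1}{-6480} = - \frac{1}{6480}$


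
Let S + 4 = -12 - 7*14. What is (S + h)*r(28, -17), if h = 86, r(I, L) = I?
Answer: -784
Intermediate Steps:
S = -114 (S = -4 + (-12 - 7*14) = -4 + (-12 - 98) = -4 - 110 = -114)
(S + h)*r(28, -17) = (-114 + 86)*28 = -28*28 = -784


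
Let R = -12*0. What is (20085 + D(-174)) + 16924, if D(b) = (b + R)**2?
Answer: 67285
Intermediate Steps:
R = 0 (R = -3*0 = 0)
D(b) = b**2 (D(b) = (b + 0)**2 = b**2)
(20085 + D(-174)) + 16924 = (20085 + (-174)**2) + 16924 = (20085 + 30276) + 16924 = 50361 + 16924 = 67285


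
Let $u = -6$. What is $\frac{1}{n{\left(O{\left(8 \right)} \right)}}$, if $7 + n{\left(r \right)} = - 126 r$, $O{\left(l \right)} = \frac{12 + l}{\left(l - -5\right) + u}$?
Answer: $- \frac{1}{367} \approx -0.0027248$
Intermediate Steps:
$O{\left(l \right)} = \frac{12 + l}{-1 + l}$ ($O{\left(l \right)} = \frac{12 + l}{\left(l - -5\right) - 6} = \frac{12 + l}{\left(l + 5\right) - 6} = \frac{12 + l}{\left(5 + l\right) - 6} = \frac{12 + l}{-1 + l}$)
$n{\left(r \right)} = -7 - 126 r$
$\frac{1}{n{\left(O{\left(8 \right)} \right)}} = \frac{1}{-7 - 126 \frac{12 + 8}{-1 + 8}} = \frac{1}{-7 - 126 \cdot \frac{1}{7} \cdot 20} = \frac{1}{-7 - 360} = \frac{1}{-367} = - \frac{1}{367}$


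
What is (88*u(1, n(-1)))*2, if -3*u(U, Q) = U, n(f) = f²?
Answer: -176/3 ≈ -58.667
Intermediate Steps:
u(U, Q) = -U/3
(88*u(1, n(-1)))*2 = (88*(-⅓*1))*2 = (88*(-⅓))*2 = -88/3*2 = -176/3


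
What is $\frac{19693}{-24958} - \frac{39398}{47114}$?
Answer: $- \frac{955555643}{587935606} \approx -1.6253$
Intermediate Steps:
$\frac{19693}{-24958} - \frac{39398}{47114} = 19693 \left(- \frac{1}{24958}\right) - \frac{19699}{23557} = - \frac{19693}{24958} - \frac{19699}{23557} = - \frac{955555643}{587935606}$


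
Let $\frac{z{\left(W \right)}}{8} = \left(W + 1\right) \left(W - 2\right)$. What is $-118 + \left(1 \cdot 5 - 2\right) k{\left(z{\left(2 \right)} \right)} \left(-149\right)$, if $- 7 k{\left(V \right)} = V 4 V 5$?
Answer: $-118$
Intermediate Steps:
$z{\left(W \right)} = 8 \left(1 + W\right) \left(-2 + W\right)$ ($z{\left(W \right)} = 8 \left(W + 1\right) \left(W - 2\right) = 8 \left(1 + W\right) \left(-2 + W\right)$)
$k{\left(V \right)} = - \frac{20 V^{2}}{7}$ ($k{\left(V \right)} = - \frac{V 4 V 5}{7} = - \frac{4 V^{2} \cdot 5}{7} = - \frac{20 V^{2}}{7}$)
$-118 + \left(1 \cdot 5 - 2\right) k{\left(z{\left(2 \right)} \right)} \left(-149\right) = -118 + \left(1 \cdot 5 - 2\right) \left(- \frac{20 \left(-16 - 16 + 8 \cdot 2^{2}\right)^{2}}{7}\right) \left(-149\right) = -118 + \left(5 - 2\right) \left(- \frac{20 \left(-16 - 16 + 8 \cdot 4\right)^{2}}{7}\right) \left(-149\right) = -118 + 3 \left(- \frac{20 \left(-16 - 16 + 32\right)^{2}}{7}\right) \left(-149\right) = -118 + 3 \left(- \frac{20 \cdot 0^{2}}{7}\right) \left(-149\right) = -118 + 3 \left(\left(- \frac{20}{7}\right) 0\right) \left(-149\right) = -118 + 3 \cdot 0 \left(-149\right) = -118 + 0 \left(-149\right) = -118 + 0 = -118$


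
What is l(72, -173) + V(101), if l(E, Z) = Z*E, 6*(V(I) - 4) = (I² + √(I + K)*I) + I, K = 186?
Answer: -10735 + 101*√287/6 ≈ -10450.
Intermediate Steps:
V(I) = 4 + I/6 + I²/6 + I*√(186 + I)/6 (V(I) = 4 + ((I² + √(I + 186)*I) + I)/6 = 4 + ((I² + √(186 + I)*I) + I)/6 = 4 + ((I² + I*√(186 + I)) + I)/6 = 4 + (I + I² + I*√(186 + I))/6 = 4 + (I/6 + I²/6 + I*√(186 + I)/6) = 4 + I/6 + I²/6 + I*√(186 + I)/6)
l(E, Z) = E*Z
l(72, -173) + V(101) = 72*(-173) + (4 + (⅙)*101 + (⅙)*101² + (⅙)*101*√(186 + 101)) = -12456 + (4 + 101/6 + (⅙)*10201 + (⅙)*101*√287) = -12456 + (4 + 101/6 + 10201/6 + 101*√287/6) = -12456 + (1721 + 101*√287/6) = -10735 + 101*√287/6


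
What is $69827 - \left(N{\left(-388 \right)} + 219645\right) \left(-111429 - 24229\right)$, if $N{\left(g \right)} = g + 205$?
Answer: $29771845823$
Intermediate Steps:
$N{\left(g \right)} = 205 + g$
$69827 - \left(N{\left(-388 \right)} + 219645\right) \left(-111429 - 24229\right) = 69827 - \left(\left(205 - 388\right) + 219645\right) \left(-111429 - 24229\right) = 69827 - \left(-183 + 219645\right) \left(-135658\right) = 69827 - 219462 \left(-135658\right) = 69827 - -29771775996 = 69827 + 29771775996 = 29771845823$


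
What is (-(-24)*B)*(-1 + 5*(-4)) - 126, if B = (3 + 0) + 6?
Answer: -4662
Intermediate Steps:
B = 9 (B = 3 + 6 = 9)
(-(-24)*B)*(-1 + 5*(-4)) - 126 = (-(-24)*9)*(-1 + 5*(-4)) - 126 = (-12*(-18))*(-1 - 20) - 126 = 216*(-21) - 126 = -4536 - 126 = -4662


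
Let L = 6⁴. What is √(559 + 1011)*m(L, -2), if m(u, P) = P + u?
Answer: 1294*√1570 ≈ 51272.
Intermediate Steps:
L = 1296
√(559 + 1011)*m(L, -2) = √(559 + 1011)*(-2 + 1296) = √1570*1294 = 1294*√1570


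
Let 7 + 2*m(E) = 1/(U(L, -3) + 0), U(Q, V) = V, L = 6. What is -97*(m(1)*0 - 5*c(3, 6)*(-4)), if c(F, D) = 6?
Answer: -11640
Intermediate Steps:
m(E) = -11/3 (m(E) = -7/2 + 1/(2*(-3 + 0)) = -7/2 + (½)/(-3) = -7/2 + (½)*(-⅓) = -7/2 - ⅙ = -11/3)
-97*(m(1)*0 - 5*c(3, 6)*(-4)) = -97*(-11/3*0 - 5*6*(-4)) = -97*(0 - 30*(-4)) = -97*(0 + 120) = -97*120 = -11640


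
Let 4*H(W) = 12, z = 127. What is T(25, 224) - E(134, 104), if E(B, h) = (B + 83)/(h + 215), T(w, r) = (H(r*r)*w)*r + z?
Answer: 5399496/319 ≈ 16926.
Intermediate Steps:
H(W) = 3 (H(W) = (¼)*12 = 3)
T(w, r) = 127 + 3*r*w (T(w, r) = (3*w)*r + 127 = 3*r*w + 127 = 127 + 3*r*w)
E(B, h) = (83 + B)/(215 + h)
T(25, 224) - E(134, 104) = (127 + 3*224*25) - (83 + 134)/(215 + 104) = (127 + 16800) - 217/319 = 16927 - 217/319 = 5399496/319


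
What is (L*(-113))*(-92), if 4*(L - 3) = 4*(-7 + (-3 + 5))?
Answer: -20792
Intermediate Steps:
L = -2 (L = 3 + (4*(-7 + (-3 + 5)))/4 = 3 + (4*(-7 + 2))/4 = 3 + (4*(-5))/4 = 3 + (1/4)*(-20) = 3 - 5 = -2)
(L*(-113))*(-92) = -2*(-113)*(-92) = 226*(-92) = -20792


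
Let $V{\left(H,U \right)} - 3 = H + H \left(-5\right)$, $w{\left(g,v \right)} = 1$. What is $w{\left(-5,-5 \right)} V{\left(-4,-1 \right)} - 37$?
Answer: $-18$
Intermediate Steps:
$V{\left(H,U \right)} = 3 - 4 H$ ($V{\left(H,U \right)} = 3 + \left(H + H \left(-5\right)\right) = 3 + \left(H - 5 H\right) = 3 - 4 H$)
$w{\left(-5,-5 \right)} V{\left(-4,-1 \right)} - 37 = 1 \left(3 - -16\right) - 37 = 1 \left(3 + 16\right) - 37 = 1 \cdot 19 - 37 = 19 - 37 = -18$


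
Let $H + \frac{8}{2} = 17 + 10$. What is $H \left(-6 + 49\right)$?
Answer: $989$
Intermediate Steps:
$H = 23$ ($H = -4 + \left(17 + 10\right) = -4 + 27 = 23$)
$H \left(-6 + 49\right) = 23 \left(-6 + 49\right) = 23 \cdot 43 = 989$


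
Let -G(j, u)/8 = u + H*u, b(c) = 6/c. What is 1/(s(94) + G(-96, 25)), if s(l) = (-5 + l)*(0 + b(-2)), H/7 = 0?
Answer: -1/467 ≈ -0.0021413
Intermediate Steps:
H = 0 (H = 7*0 = 0)
s(l) = 15 - 3*l (s(l) = (-5 + l)*(0 + 6/(-2)) = (-5 + l)*(0 + 6*(-1/2)) = (-5 + l)*(0 - 3) = (-5 + l)*(-3) = 15 - 3*l)
G(j, u) = -8*u (G(j, u) = -8*(u + 0*u) = -8*(u + 0) = -8*u)
1/(s(94) + G(-96, 25)) = 1/((15 - 3*94) - 8*25) = 1/((15 - 282) - 200) = 1/(-267 - 200) = 1/(-467) = -1/467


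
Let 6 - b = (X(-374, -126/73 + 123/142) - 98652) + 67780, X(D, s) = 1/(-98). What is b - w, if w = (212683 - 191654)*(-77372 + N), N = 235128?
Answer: -325107164507/98 ≈ -3.3174e+9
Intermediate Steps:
X(D, s) = -1/98
b = 3026045/98 (b = 6 - ((-1/98 - 98652) + 67780) = 6 - (-9667897/98 + 67780) = 6 - 1*(-3025457/98) = 6 + 3025457/98 = 3026045/98 ≈ 30878.)
w = 3317450924 (w = (212683 - 191654)*(-77372 + 235128) = 21029*157756 = 3317450924)
b - w = 3026045/98 - 1*3317450924 = 3026045/98 - 3317450924 = -325107164507/98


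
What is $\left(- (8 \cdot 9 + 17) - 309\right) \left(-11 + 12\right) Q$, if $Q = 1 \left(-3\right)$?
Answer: $1194$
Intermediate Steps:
$Q = -3$
$\left(- (8 \cdot 9 + 17) - 309\right) \left(-11 + 12\right) Q = \left(- (8 \cdot 9 + 17) - 309\right) \left(-11 + 12\right) \left(-3\right) = \left(- (72 + 17) - 309\right) 1 \left(-3\right) = \left(\left(-1\right) 89 - 309\right) \left(-3\right) = \left(-89 - 309\right) \left(-3\right) = \left(-398\right) \left(-3\right) = 1194$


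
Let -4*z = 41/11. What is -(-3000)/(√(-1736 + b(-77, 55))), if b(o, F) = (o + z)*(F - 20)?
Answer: -6000*I*√2160389/196399 ≈ -44.903*I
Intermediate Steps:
z = -41/44 (z = -41/(4*11) = -¼*41/11 = -41/44 ≈ -0.93182)
b(o, F) = (-20 + F)*(-41/44 + o) (b(o, F) = (o - 41/44)*(F - 20) = (-41/44 + o)*(-20 + F) = (-20 + F)*(-41/44 + o))
-(-3000)/(√(-1736 + b(-77, 55))) = -(-3000)/(√(-1736 + (205/11 - 20*(-77) - 41/44*55 + 55*(-77)))) = -(-3000)/(√(-1736 + (205/11 + 1540 - 205/4 - 4235))) = -(-3000)/(√(-1736 - 120015/44)) = -(-3000)/(√(-196399/44)) = -(-3000)/(I*√2160389/22) = -(-3000)*(-2*I*√2160389/196399) = -6000*I*√2160389/196399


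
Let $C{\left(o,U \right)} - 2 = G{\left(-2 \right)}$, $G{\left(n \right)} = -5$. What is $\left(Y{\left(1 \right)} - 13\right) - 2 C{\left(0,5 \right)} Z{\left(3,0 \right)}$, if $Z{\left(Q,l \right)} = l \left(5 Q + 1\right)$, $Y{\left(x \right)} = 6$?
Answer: $-7$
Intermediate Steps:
$C{\left(o,U \right)} = -3$ ($C{\left(o,U \right)} = 2 - 5 = -3$)
$Z{\left(Q,l \right)} = l \left(1 + 5 Q\right)$
$\left(Y{\left(1 \right)} - 13\right) - 2 C{\left(0,5 \right)} Z{\left(3,0 \right)} = \left(6 - 13\right) - 2 \left(- 3 \cdot 0 \left(1 + 5 \cdot 3\right)\right) = -7 - 2 \left(- 3 \cdot 0 \left(1 + 15\right)\right) = -7 - 2 \left(- 3 \cdot 0 \cdot 16\right) = -7 - 2 \left(\left(-3\right) 0\right) = -7 - 0 = -7 + 0 = -7$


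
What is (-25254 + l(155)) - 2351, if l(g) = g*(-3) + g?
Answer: -27915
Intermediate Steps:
l(g) = -2*g (l(g) = -3*g + g = -2*g)
(-25254 + l(155)) - 2351 = (-25254 - 2*155) - 2351 = (-25254 - 310) - 2351 = -25564 - 2351 = -27915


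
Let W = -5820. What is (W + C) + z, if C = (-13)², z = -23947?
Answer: -29598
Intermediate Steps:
C = 169
(W + C) + z = (-5820 + 169) - 23947 = -5651 - 23947 = -29598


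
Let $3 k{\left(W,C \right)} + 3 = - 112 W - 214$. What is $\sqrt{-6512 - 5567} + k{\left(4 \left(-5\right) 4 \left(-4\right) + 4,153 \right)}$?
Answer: $- \frac{36505}{3} + i \sqrt{12079} \approx -12168.0 + 109.9 i$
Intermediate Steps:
$k{\left(W,C \right)} = - \frac{217}{3} - \frac{112 W}{3}$ ($k{\left(W,C \right)} = -1 + \frac{- 112 W - 214}{3} = -1 + \frac{-214 - 112 W}{3} = -1 - \left(\frac{214}{3} + \frac{112 W}{3}\right) = - \frac{217}{3} - \frac{112 W}{3}$)
$\sqrt{-6512 - 5567} + k{\left(4 \left(-5\right) 4 \left(-4\right) + 4,153 \right)} = \sqrt{-6512 - 5567} - \left(\frac{217}{3} + \frac{112 \left(4 \left(-5\right) 4 \left(-4\right) + 4\right)}{3}\right) = \sqrt{-12079} - \left(\frac{217}{3} + \frac{112 \left(\left(-20\right) 4 \left(-4\right) + 4\right)}{3}\right) = i \sqrt{12079} - \left(\frac{217}{3} + \frac{112 \left(\left(-80\right) \left(-4\right) + 4\right)}{3}\right) = i \sqrt{12079} - \left(\frac{217}{3} + \frac{112 \left(320 + 4\right)}{3}\right) = i \sqrt{12079} - \frac{36505}{3} = - \frac{36505}{3} + i \sqrt{12079}$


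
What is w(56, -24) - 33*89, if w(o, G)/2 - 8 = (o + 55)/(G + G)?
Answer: -23405/8 ≈ -2925.6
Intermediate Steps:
w(o, G) = 16 + (55 + o)/G (w(o, G) = 16 + 2*((o + 55)/(G + G)) = 16 + 2*((55 + o)/((2*G))) = 16 + 2*((55 + o)*(1/(2*G))) = 16 + 2*((55 + o)/(2*G)) = 16 + (55 + o)/G)
w(56, -24) - 33*89 = (55 + 56 + 16*(-24))/(-24) - 33*89 = -(55 + 56 - 384)/24 - 2937 = -1/24*(-273) - 2937 = 91/8 - 2937 = -23405/8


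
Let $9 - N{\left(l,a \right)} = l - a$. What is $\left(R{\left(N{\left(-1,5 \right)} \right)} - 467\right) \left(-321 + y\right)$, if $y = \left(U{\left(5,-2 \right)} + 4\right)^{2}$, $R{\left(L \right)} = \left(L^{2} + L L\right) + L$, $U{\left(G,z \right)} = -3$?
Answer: $640$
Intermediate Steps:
$N{\left(l,a \right)} = 9 + a - l$ ($N{\left(l,a \right)} = 9 - \left(l - a\right) = 9 + \left(a - l\right) = 9 + a - l$)
$R{\left(L \right)} = L + 2 L^{2}$ ($R{\left(L \right)} = \left(L^{2} + L^{2}\right) + L = 2 L^{2} + L = L + 2 L^{2}$)
$y = 1$ ($y = \left(-3 + 4\right)^{2} = 1^{2} = 1$)
$\left(R{\left(N{\left(-1,5 \right)} \right)} - 467\right) \left(-321 + y\right) = \left(\left(9 + 5 - -1\right) \left(1 + 2 \left(9 + 5 - -1\right)\right) - 467\right) \left(-321 + 1\right) = \left(\left(9 + 5 + 1\right) \left(1 + 2 \left(9 + 5 + 1\right)\right) - 467\right) \left(-320\right) = \left(15 \left(1 + 2 \cdot 15\right) - 467\right) \left(-320\right) = \left(15 \left(1 + 30\right) - 467\right) \left(-320\right) = \left(15 \cdot 31 - 467\right) \left(-320\right) = \left(465 - 467\right) \left(-320\right) = \left(-2\right) \left(-320\right) = 640$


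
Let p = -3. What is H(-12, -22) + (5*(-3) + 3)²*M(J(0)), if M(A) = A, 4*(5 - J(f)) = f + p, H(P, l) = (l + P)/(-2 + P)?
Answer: 5813/7 ≈ 830.43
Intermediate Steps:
H(P, l) = (P + l)/(-2 + P)
J(f) = 23/4 - f/4 (J(f) = 5 - (f - 3)/4 = 5 - (-3 + f)/4 = 5 + (¾ - f/4) = 23/4 - f/4)
H(-12, -22) + (5*(-3) + 3)²*M(J(0)) = (-12 - 22)/(-2 - 12) + (5*(-3) + 3)²*(23/4 - ¼*0) = -34/(-14) + (-15 + 3)²*(23/4 + 0) = -1/14*(-34) + (-12)²*(23/4) = 17/7 + 144*(23/4) = 17/7 + 828 = 5813/7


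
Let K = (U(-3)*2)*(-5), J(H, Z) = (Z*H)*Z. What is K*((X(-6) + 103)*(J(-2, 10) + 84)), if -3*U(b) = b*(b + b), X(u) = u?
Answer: -675120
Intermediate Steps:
J(H, Z) = H*Z² (J(H, Z) = (H*Z)*Z = H*Z²)
U(b) = -2*b²/3 (U(b) = -b*(b + b)/3 = -b*2*b/3 = -2*b²/3)
K = 60 (K = (-⅔*(-3)²*2)*(-5) = (-⅔*9*2)*(-5) = -6*2*(-5) = -12*(-5) = 60)
K*((X(-6) + 103)*(J(-2, 10) + 84)) = 60*((-6 + 103)*(-2*10² + 84)) = 60*(97*(-2*100 + 84)) = 60*(97*(-200 + 84)) = 60*(97*(-116)) = 60*(-11252) = -675120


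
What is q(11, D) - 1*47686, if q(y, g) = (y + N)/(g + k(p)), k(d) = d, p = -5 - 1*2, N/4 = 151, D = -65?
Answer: -1144669/24 ≈ -47695.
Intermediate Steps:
N = 604 (N = 4*151 = 604)
p = -7 (p = -5 - 2 = -7)
q(y, g) = (604 + y)/(-7 + g) (q(y, g) = (y + 604)/(g - 7) = (604 + y)/(-7 + g))
q(11, D) - 1*47686 = (604 + 11)/(-7 - 65) - 1*47686 = 615/(-72) - 47686 = -1/72*615 - 47686 = -205/24 - 47686 = -1144669/24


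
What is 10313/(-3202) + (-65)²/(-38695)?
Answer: -82517997/24780278 ≈ -3.3300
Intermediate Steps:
10313/(-3202) + (-65)²/(-38695) = 10313*(-1/3202) + 4225*(-1/38695) = -10313/3202 - 845/7739 = -82517997/24780278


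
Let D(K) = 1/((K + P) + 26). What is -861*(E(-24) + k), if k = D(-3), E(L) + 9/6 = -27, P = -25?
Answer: 24969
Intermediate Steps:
E(L) = -57/2 (E(L) = -3/2 - 27 = -57/2)
D(K) = 1/(1 + K) (D(K) = 1/((K - 25) + 26) = 1/((-25 + K) + 26) = 1/(1 + K))
k = -½ (k = 1/(1 - 3) = 1/(-2) = -½ ≈ -0.50000)
-861*(E(-24) + k) = -861*(-57/2 - ½) = -861*(-29) = 24969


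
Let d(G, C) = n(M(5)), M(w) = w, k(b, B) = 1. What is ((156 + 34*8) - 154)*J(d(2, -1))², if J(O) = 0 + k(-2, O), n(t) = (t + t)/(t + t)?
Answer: 274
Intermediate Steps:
n(t) = 1 (n(t) = (2*t)/((2*t)) = (2*t)*(1/(2*t)) = 1)
d(G, C) = 1
J(O) = 1 (J(O) = 0 + 1 = 1)
((156 + 34*8) - 154)*J(d(2, -1))² = ((156 + 34*8) - 154)*1² = ((156 + 272) - 154)*1 = (428 - 154)*1 = 274*1 = 274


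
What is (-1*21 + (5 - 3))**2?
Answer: 361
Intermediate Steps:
(-1*21 + (5 - 3))**2 = (-21 + 2)**2 = (-19)**2 = 361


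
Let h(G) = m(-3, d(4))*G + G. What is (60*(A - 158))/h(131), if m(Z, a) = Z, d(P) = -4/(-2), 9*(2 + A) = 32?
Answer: 14080/393 ≈ 35.827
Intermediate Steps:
A = 14/9 (A = -2 + (⅑)*32 = -2 + 32/9 = 14/9 ≈ 1.5556)
d(P) = 2 (d(P) = -4*(-½) = 2)
h(G) = -2*G (h(G) = -3*G + G = -2*G)
(60*(A - 158))/h(131) = (60*(14/9 - 158))/((-2*131)) = (60*(-1408/9))/(-262) = -28160/3*(-1/262) = 14080/393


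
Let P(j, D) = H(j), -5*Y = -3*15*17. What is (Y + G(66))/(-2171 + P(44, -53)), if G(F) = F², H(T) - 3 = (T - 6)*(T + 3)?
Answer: -4509/382 ≈ -11.804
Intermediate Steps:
H(T) = 3 + (-6 + T)*(3 + T) (H(T) = 3 + (T - 6)*(T + 3) = 3 + (-6 + T)*(3 + T))
Y = 153 (Y = -(-3*15)*17/5 = -(-9)*17 = -⅕*(-765) = 153)
P(j, D) = -15 + j² - 3*j
(Y + G(66))/(-2171 + P(44, -53)) = (153 + 66²)/(-2171 + (-15 + 44² - 3*44)) = (153 + 4356)/(-2171 + (-15 + 1936 - 132)) = 4509/(-2171 + 1789) = 4509/(-382) = 4509*(-1/382) = -4509/382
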